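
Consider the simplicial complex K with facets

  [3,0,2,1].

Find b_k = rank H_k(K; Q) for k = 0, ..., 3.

Order the vertices as 0 < 1 < 2 < 3. Listing each simplex with vertices in this order, K has dimension 3 with simplices:

  0-simplices (4): [0], [1], [2], [3]
  1-simplices (6): [0,1], [0,2], [0,3], [1,2], [1,3], [2,3]
  2-simplices (4): [0,1,2], [0,1,3], [0,2,3], [1,2,3]
  3-simplices (1): [0,1,2,3]

giving chain groups C_0 ≅ Z^4, C_1 ≅ Z^6, C_2 ≅ Z^4, C_3 ≅ Z^1.

The boundary map ∂_1: C_1 → C_0 is given by ∂[p,q] = [q] − [p].
The resulting 4×6 matrix has rank 3, and its Smith normal form has invariant factors (1,1,1).

The boundary map ∂_2: C_2 → C_1 maps a triangle to the signed sum of its edges. For instance
  ∂[0,1,3] = [1,3] − [0,3] + [0,1],
  ∂[1,2,3] = [2,3] − [1,3] + [1,2].
This gives a 6×4 integer matrix of rank 3; reducing to Smith normal form yields diagonal entries (1,1,1).

The boundary map ∂_3: C_3 → C_2 sends each 3-simplex σ to the alternating sum Σ_i (−1)^i (σ with its i-th vertex removed). For instance
  ∂[0,1,2,3] = [1,2,3] − [0,2,3] + [0,1,3] − [0,1,2].
The 4×1 boundary matrix has rank 1 and Smith normal form diag(1).

Reading off H_k = ker ∂_k / im ∂_{k+1}:

  H_0: rank C_0 − rank ∂_1 = 4 − 3 = 1, and the invariant factors of ∂_1 are all 1, so H_0 = Z.
  H_1: rank ker ∂_1 − rank ∂_2 = (6 − 3) − 3 = 0, and the invariant factors of ∂_2 are all 1, so H_1 = 0.
  H_2: rank ker ∂_2 − rank ∂_3 = (4 − 3) − 1 = 0, and the invariant factors of ∂_3 are all 1, so H_2 = 0.
  H_3: rank ker ∂_3 − rank ∂_4 = (1 − 1) − 0 = 0, and there is no ∂_4, so H_3 = 0.

As a check, the Euler characteristic is 4 − 6 + 4 − 1 = 1, which agrees with 1 − 0 + 0 − 0 = 1.
(K is a triangulation of the 3-simplex.)

Hence the Betti numbers are b_0 = 1, b_1 = 0, b_2 = 0, b_3 = 0.

b_0 = 1, b_1 = 0, b_2 = 0, b_3 = 0.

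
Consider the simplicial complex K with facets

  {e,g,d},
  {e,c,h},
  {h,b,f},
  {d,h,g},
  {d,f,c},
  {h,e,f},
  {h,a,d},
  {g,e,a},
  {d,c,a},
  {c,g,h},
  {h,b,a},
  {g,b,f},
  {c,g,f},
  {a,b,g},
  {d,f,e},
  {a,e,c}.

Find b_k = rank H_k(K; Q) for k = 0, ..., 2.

b_0 = 1, b_1 = 2, b_2 = 1.

Order the vertices as a < b < c < d < e < f < g < h. Listing each simplex with vertices in this order, K has dimension 2 with simplices:

  0-simplices (8): a, b, c, d, e, f, g, h
  1-simplices (24): ab, ac, ad, ae, ag, ah, bf, bg, bh, cd, ce, cf, cg, ch, de, df, dg, dh, ef, eg, eh, fg, fh, gh
  2-simplices (16): abg, abh, acd, ace, adh, aeg, bfg, bfh, cdf, ceh, cfg, cgh, def, deg, dgh, efh

Hence C_0 ≅ Z^8, C_1 ≅ Z^24, C_2 ≅ Z^16.

Boundary ∂_1: C_1 → C_0 is given by ∂[p,q] = [q] − [p]. For instance
  ∂ad = d − a.
This gives a 8×24 integer matrix of rank 7; reducing to Smith normal form yields diagonal entries (1,1,1,1,1,1,1).

∂_2: C_2 → C_1 sends each 2-simplex [p,q,r] to [q,r] − [p,r] + [p,q]. For instance
  ∂bfh = fh − bh + bf,
  ∂abh = bh − ah + ab.
The resulting 24×16 matrix has rank 15, and its Smith normal form has invariant factors (1,1,1,1,1,1,1,1,1,1,1,1,1,1,1).

Now H_k = ker ∂_k / im ∂_{k+1}, so:

  H_0: rank C_0 − rank ∂_1 = 8 − 7 = 1, and the invariant factors of ∂_1 are all 1, so H_0 ≅ Z.
  H_1: rank ker ∂_1 − rank ∂_2 = (24 − 7) − 15 = 2, and the invariant factors of ∂_2 are all 1, so H_1 ≅ Z^2.
  H_2: rank ker ∂_2 − rank ∂_3 = (16 − 15) − 0 = 1, and there is no ∂_3, so H_2 ≅ Z.

As a check, the Euler characteristic is 8 − 24 + 16 = 0, which agrees with 1 − 2 + 1 = 0.

Hence the Betti numbers are b_0 = 1, b_1 = 2, b_2 = 1.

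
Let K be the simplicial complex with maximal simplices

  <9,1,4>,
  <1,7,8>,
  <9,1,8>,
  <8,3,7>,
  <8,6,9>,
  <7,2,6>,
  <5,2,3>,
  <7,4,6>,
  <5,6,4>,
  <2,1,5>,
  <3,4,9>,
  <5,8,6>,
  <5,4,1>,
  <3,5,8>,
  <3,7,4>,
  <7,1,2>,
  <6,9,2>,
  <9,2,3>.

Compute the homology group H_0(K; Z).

Take the total order 1 < 2 < 3 < 4 < 5 < 6 < 7 < 8 < 9 on the vertex set. Then K (dimension 2) consists of the simplices:

  0-simplices (9): [1], [2], [3], [4], [5], [6], [7], [8], [9]
  1-simplices (27): (27 of them)
  2-simplices (18): [1,2,5], [1,2,7], [1,4,5], [1,4,9], [1,7,8], [1,8,9], [2,3,5], [2,3,9], [2,6,7], [2,6,9], [3,4,7], [3,4,9], [3,5,8], [3,7,8], [4,5,6], [4,6,7], [5,6,8], [6,8,9]

giving chain groups C_0 ≅ Z^9, C_1 ≅ Z^27, C_2 ≅ Z^18.

Boundary ∂_1: C_1 → C_0 sends each edge [p,q] (with p < q) to q − p. For instance
  ∂[5,8] = [8] − [5].
The 9×27 boundary matrix has rank 8 and Smith normal form diag(1,1,1,1,1,1,1,1).

∂_2: C_2 → C_1 acts by ∂[p,q,r] = [q,r] − [p,r] + [p,q]. For instance
  ∂[2,3,9] = [3,9] − [2,9] + [2,3],
  ∂[1,7,8] = [7,8] − [1,8] + [1,7].
The 27×18 boundary matrix has rank 17 and Smith normal form diag(1,1,1,1,1,1,1,1,1,1,1,1,1,1,1,1,1).

Now H_k = ker ∂_k / im ∂_{k+1}, so:

  H_0: rank C_0 − rank ∂_1 = 9 − 8 = 1, and the invariant factors of ∂_1 are all 1, so H_0 ≅ Z.

(K is a triangulation of the torus T^2.)

H_0 ≅ Z.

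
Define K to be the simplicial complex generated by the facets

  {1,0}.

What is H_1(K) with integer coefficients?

H_1 = 0.

Fix the vertex order 0 < 1 and write every simplex with vertices in increasing order. Then dim K = 1 and the simplices of K are:

  0-simplices (2): [0], [1]
  1-simplices (1): [0,1]

so the chain groups are C_0 ≅ Z^2, C_1 ≅ Z^1.

The boundary map ∂_1: C_1 → C_0 maps an edge to its endpoints' difference, ∂[p,q] = q − p. For instance
  ∂[0,1] = [1] − [0].
This gives a 2×1 integer matrix of rank 1; reducing to Smith normal form yields diagonal entries (1).

From H_k ≅ ker(∂_k) / im(∂_{k+1}) we obtain:

  H_1: rank ker ∂_1 − rank ∂_2 = (1 − 1) − 0 = 0, and there is no ∂_2, so H_1 = 0.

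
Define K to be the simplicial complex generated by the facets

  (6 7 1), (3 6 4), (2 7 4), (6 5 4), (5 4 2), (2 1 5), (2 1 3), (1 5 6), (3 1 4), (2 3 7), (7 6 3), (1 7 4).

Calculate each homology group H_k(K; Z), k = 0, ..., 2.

Take the total order 1 < 2 < 3 < 4 < 5 < 6 < 7 on the vertex set. Then K (dimension 2) consists of the simplices:

  0-simplices (7): [1], [2], [3], [4], [5], [6], [7]
  1-simplices (18): [1,2], [1,3], [1,4], [1,5], [1,6], [1,7], [2,3], [2,4], [2,5], [2,7], [3,4], [3,6], [3,7], [4,5], [4,6], [4,7], [5,6], [6,7]
  2-simplices (12): [1,2,3], [1,2,5], [1,3,4], [1,4,7], [1,5,6], [1,6,7], [2,3,7], [2,4,5], [2,4,7], [3,4,6], [3,6,7], [4,5,6]

so the chain groups are C_0 ≅ Z^7, C_1 ≅ Z^18, C_2 ≅ Z^12.

The boundary map ∂_1: C_1 → C_0 is given by ∂[p,q] = [q] − [p].
The resulting 7×18 matrix has rank 6, and its Smith normal form has invariant factors (1,1,1,1,1,1).

The boundary map ∂_2: C_2 → C_1 maps a triangle to the signed sum of its edges. For instance
  ∂[3,6,7] = [6,7] − [3,7] + [3,6],
  ∂[1,4,7] = [4,7] − [1,7] + [1,4].
The resulting 18×12 matrix has rank 12, and its Smith normal form has invariant factors (1,1,1,1,1,1,1,1,1,1,1,2).

Computing H_k = (kernel of ∂_k) / (image of ∂_{k+1}):

  H_0: rank C_0 − rank ∂_1 = 7 − 6 = 1, and the invariant factors of ∂_1 are all 1, so H_0 = Z.
  H_1: rank ker ∂_1 − rank ∂_2 = (18 − 6) − 12 = 0, and ∂_2 has invariant factor 2 > 1, so H_1 = Z_2.
  H_2: rank ker ∂_2 − rank ∂_3 = (12 − 12) − 0 = 0, and there is no ∂_3, so H_2 = 0.

As a check, the Euler characteristic is 7 − 18 + 12 = 1, which agrees with 1 − 0 + 0 = 1.
(K is a triangulation of the real projective plane RP^2.)

H_0 = Z,  H_1 = Z_2,  H_2 = 0.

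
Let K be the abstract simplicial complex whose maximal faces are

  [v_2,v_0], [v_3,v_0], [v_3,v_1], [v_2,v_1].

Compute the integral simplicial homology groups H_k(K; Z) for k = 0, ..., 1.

Fix the vertex order v_0 < v_1 < v_2 < v_3 and write every simplex with vertices in increasing order. Then dim K = 1 and the simplices of K are:

  0-simplices (4): [v_0], [v_1], [v_2], [v_3]
  1-simplices (4): [v_0,v_2], [v_0,v_3], [v_1,v_2], [v_1,v_3]

Hence C_0 ≅ Z^4, C_1 ≅ Z^4.

∂_1: C_1 → C_0 maps an edge to its endpoints' difference, ∂[p,q] = q − p.
The 4×4 boundary matrix has rank 3 and Smith normal form diag(1,1,1).

Now H_k = ker ∂_k / im ∂_{k+1}, so:

  H_0: rank C_0 − rank ∂_1 = 4 − 3 = 1, and the invariant factors of ∂_1 are all 1, so H_0 ≅ Z.
  H_1: rank ker ∂_1 − rank ∂_2 = (4 − 3) − 0 = 1, and there is no ∂_2, so H_1 ≅ Z.

As a check, the Euler characteristic is 4 − 4 = 0, which agrees with 1 − 1 = 0.
(K is a triangulation of the circle S^1.)

H_0 = Z,  H_1 = Z.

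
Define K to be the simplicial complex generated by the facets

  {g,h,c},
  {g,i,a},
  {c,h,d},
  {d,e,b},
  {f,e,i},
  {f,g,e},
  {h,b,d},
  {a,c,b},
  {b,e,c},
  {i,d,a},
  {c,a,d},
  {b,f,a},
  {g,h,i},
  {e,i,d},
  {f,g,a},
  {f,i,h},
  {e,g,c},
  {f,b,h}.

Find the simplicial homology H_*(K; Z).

We work with the vertex ordering a < b < c < d < e < f < g < h < i. The simplices of K, each written with vertices in increasing order, are:

  0-simplices (9): a, b, c, d, e, f, g, h, i
  1-simplices (27): ab, ac, ad, af, ag, ai, bc, bd, be, bf, bh, cd, ce, cg, ch, de, dh, di, ef, eg, ei, fg, fh, fi, gh, gi, hi
  2-simplices (18): abc, abf, acd, adi, afg, agi, bce, bde, bdh, bfh, cdh, ceg, cgh, dei, efg, efi, fhi, ghi

Hence C_0 ≅ Z^9, C_1 ≅ Z^27, C_2 ≅ Z^18.

The boundary map ∂_1: C_1 → C_0 sends each edge [p,q] (with p < q) to q − p. For instance
  ∂eg = g − e.
The 9×27 boundary matrix has rank 8 and Smith normal form diag(1,1,1,1,1,1,1,1).

The boundary map ∂_2: C_2 → C_1 acts by ∂[p,q,r] = [q,r] − [p,r] + [p,q]. For instance
  ∂dei = ei − di + de,
  ∂bfh = fh − bh + bf.
The resulting 27×18 matrix has rank 18, and its Smith normal form has invariant factors (1,1,1,1,1,1,1,1,1,1,1,1,1,1,1,1,1,2).

Now H_k = ker ∂_k / im ∂_{k+1}, so:

  H_0: rank C_0 − rank ∂_1 = 9 − 8 = 1, and the invariant factors of ∂_1 are all 1, so H_0 = Z.
  H_1: rank ker ∂_1 − rank ∂_2 = (27 − 8) − 18 = 1, and ∂_2 has invariant factor 2 > 1, so H_1 = Z ⊕ Z/2.
  H_2: rank ker ∂_2 − rank ∂_3 = (18 − 18) − 0 = 0, and there is no ∂_3, so H_2 = 0.

H_0 ≅ Z,  H_1 ≅ Z ⊕ Z/2,  H_2 = 0.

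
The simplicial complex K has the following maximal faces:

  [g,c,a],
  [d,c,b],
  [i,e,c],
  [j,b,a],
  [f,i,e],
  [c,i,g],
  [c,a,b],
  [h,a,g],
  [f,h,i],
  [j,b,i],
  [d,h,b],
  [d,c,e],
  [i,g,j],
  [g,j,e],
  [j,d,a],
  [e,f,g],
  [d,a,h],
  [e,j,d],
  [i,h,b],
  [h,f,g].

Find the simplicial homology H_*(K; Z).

Fix the vertex order a < b < c < d < e < f < g < h < i < j and write every simplex with vertices in increasing order. Then dim K = 2 and the simplices of K are:

  0-simplices (10): a, b, c, d, e, f, g, h, i, j
  1-simplices (30): ab, ac, ad, ag, ah, aj, bc, bd, bh, bi, bj, cd, ce, cg, ci, de, dh, dj, ef, eg, ei, ej, fg, fh, fi, gh, gi, gj, hi, ij
  2-simplices (20): abc, abj, acg, adh, adj, agh, bcd, bdh, bhi, bij, cde, cei, cgi, dej, efg, efi, egj, fgh, fhi, gij

Hence C_0 ≅ Z^10, C_1 ≅ Z^30, C_2 ≅ Z^20.

∂_1: C_1 → C_0 maps an edge to its endpoints' difference, ∂[p,q] = q − p.
This gives a 10×30 integer matrix of rank 9; reducing to Smith normal form yields diagonal entries (1,1,1,1,1,1,1,1,1).

The boundary map ∂_2: C_2 → C_1 acts by ∂[p,q,r] = [q,r] − [p,r] + [p,q]. For instance
  ∂efi = fi − ei + ef,
  ∂adj = dj − aj + ad.
This gives a 30×20 integer matrix of rank 20; reducing to Smith normal form yields diagonal entries (1,1,1,1,1,1,1,1,1,1,1,1,1,1,1,1,1,1,1,2).

Reading off H_k = ker ∂_k / im ∂_{k+1}:

  H_0: rank C_0 − rank ∂_1 = 10 − 9 = 1, and the invariant factors of ∂_1 are all 1, so H_0 ≅ Z.
  H_1: rank ker ∂_1 − rank ∂_2 = (30 − 9) − 20 = 1, and ∂_2 has invariant factor 2 > 1, so H_1 ≅ Z ⊕ Z/2Z.
  H_2: rank ker ∂_2 − rank ∂_3 = (20 − 20) − 0 = 0, and there is no ∂_3, so H_2 ≅ 0.

(K is a triangulation of the Klein bottle.)

H_0 ≅ Z,  H_1 ≅ Z ⊕ Z/2Z,  H_2 = 0.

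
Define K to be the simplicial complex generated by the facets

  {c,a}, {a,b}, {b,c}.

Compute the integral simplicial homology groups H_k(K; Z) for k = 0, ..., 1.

We work with the vertex ordering a < b < c. The simplices of K, each written with vertices in increasing order, are:

  0-simplices (3): a, b, c
  1-simplices (3): ab, ac, bc

Hence C_0 ≅ Z^3, C_1 ≅ Z^3.

∂_1: C_1 → C_0 maps an edge to its endpoints' difference, ∂[p,q] = q − p. For instance
  ∂ab = b − a.
The 3×3 boundary matrix has rank 2 and Smith normal form diag(1,1).

Reading off H_k = ker ∂_k / im ∂_{k+1}:

  H_0: rank C_0 − rank ∂_1 = 3 − 2 = 1, and the invariant factors of ∂_1 are all 1, so H_0 ≅ Z.
  H_1: rank ker ∂_1 − rank ∂_2 = (3 − 2) − 0 = 1, and there is no ∂_2, so H_1 ≅ Z.

(K is a triangulation of the circle S^1.)

H_0 = Z,  H_1 = Z.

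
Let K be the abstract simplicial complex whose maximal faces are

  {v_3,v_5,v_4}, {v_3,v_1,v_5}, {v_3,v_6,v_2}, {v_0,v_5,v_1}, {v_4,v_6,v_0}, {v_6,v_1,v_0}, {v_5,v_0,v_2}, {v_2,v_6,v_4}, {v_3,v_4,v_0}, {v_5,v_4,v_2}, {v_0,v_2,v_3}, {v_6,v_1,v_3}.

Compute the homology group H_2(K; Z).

K has 7 vertices, 18 edges, 12 triangles.
rank ∂_2 = 12, rank ∂_3 = 0 ⇒ b_2 = 12 − 12 − 0 = 0. So H_2 ≅ 0.

H_2 ≅ 0.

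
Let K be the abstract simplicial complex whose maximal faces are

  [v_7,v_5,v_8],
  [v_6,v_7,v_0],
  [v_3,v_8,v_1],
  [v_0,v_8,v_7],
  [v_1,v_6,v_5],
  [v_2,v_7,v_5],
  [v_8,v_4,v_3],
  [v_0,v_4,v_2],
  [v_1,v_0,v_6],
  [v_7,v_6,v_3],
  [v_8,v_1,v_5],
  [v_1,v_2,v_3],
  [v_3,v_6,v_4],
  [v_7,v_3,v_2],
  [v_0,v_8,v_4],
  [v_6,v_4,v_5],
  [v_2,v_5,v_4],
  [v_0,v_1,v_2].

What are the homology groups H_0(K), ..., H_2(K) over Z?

H_0 ≅ Z,  H_1 ≅ Z^2,  H_2 ≅ Z.

Fix the vertex order v_0 < v_1 < v_2 < v_3 < v_4 < v_5 < v_6 < v_7 < v_8 and write every simplex with vertices in increasing order. Then dim K = 2 and the simplices of K are:

  0-simplices (9): [v_0], [v_1], [v_2], [v_3], [v_4], [v_5], [v_6], [v_7], [v_8]
  1-simplices (27): (27 of them)
  2-simplices (18): (18 of them)

giving chain groups C_0 ≅ Z^9, C_1 ≅ Z^27, C_2 ≅ Z^18.

∂_1: C_1 → C_0 maps an edge to its endpoints' difference, ∂[p,q] = q − p.
The resulting 9×27 matrix has rank 8, and its Smith normal form has invariant factors (1,1,1,1,1,1,1,1).

Boundary ∂_2: C_2 → C_1 maps a triangle to the signed sum of its edges. For instance
  ∂[v_1,v_5,v_6] = [v_5,v_6] − [v_1,v_6] + [v_1,v_5],
  ∂[v_0,v_2,v_4] = [v_2,v_4] − [v_0,v_4] + [v_0,v_2].
This gives a 27×18 integer matrix of rank 17; reducing to Smith normal form yields diagonal entries (1,1,1,1,1,1,1,1,1,1,1,1,1,1,1,1,1).

From H_k ≅ ker(∂_k) / im(∂_{k+1}) we obtain:

  H_0: rank C_0 − rank ∂_1 = 9 − 8 = 1, and the invariant factors of ∂_1 are all 1, so H_0 ≅ Z.
  H_1: rank ker ∂_1 − rank ∂_2 = (27 − 8) − 17 = 2, and the invariant factors of ∂_2 are all 1, so H_1 ≅ Z^2.
  H_2: rank ker ∂_2 − rank ∂_3 = (18 − 17) − 0 = 1, and there is no ∂_3, so H_2 ≅ Z.

As a check, the Euler characteristic is 9 − 27 + 18 = 0, which agrees with 1 − 2 + 1 = 0.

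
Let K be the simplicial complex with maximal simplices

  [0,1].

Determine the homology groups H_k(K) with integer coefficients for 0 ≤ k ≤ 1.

Fix the vertex order 0 < 1 and write every simplex with vertices in increasing order. Then dim K = 1 and the simplices of K are:

  0-simplices (2): [0], [1]
  1-simplices (1): [0,1]

so the chain groups are C_0 ≅ Z^2, C_1 ≅ Z^1.

Boundary ∂_1: C_1 → C_0 is given by ∂[p,q] = [q] − [p]. For instance
  ∂[0,1] = [1] − [0].
As a 2×1 matrix over Z this has rank 1, with invariant factors (1).

Now H_k = ker ∂_k / im ∂_{k+1}, so:

  H_0: rank C_0 − rank ∂_1 = 2 − 1 = 1, and the invariant factors of ∂_1 are all 1, so H_0 ≅ Z.
  H_1: rank ker ∂_1 − rank ∂_2 = (1 − 1) − 0 = 0, and there is no ∂_2, so H_1 ≅ 0.

As a check, the Euler characteristic is 2 − 1 = 1, which agrees with 1 − 0 = 1.

H_0 = Z,  H_1 = 0.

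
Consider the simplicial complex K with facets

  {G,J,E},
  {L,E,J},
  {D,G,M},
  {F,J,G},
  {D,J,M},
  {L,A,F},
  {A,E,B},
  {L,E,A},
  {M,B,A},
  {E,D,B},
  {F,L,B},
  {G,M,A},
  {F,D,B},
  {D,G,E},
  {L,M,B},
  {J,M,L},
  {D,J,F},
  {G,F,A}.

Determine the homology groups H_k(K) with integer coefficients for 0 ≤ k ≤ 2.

Take the total order A < B < D < E < F < G < J < L < M on the vertex set. Then K (dimension 2) consists of the simplices:

  0-simplices (9): A, B, D, E, F, G, J, L, M
  1-simplices (27): AB, AE, AF, AG, AL, AM, BD, BE, BF, BL, BM, DE, DF, DG, DJ, DM, EG, EJ, EL, FG, FJ, FL, GJ, GM, JL, JM, LM
  2-simplices (18): ABE, ABM, AEL, AFG, AFL, AGM, BDE, BDF, BFL, BLM, DEG, DFJ, DGM, DJM, EGJ, EJL, FGJ, JLM

Hence C_0 ≅ Z^9, C_1 ≅ Z^27, C_2 ≅ Z^18.

The boundary map ∂_1: C_1 → C_0 sends each edge [p,q] (with p < q) to q − p.
This gives a 9×27 integer matrix of rank 8; reducing to Smith normal form yields diagonal entries (1,1,1,1,1,1,1,1).

∂_2: C_2 → C_1 maps a triangle to the signed sum of its edges. For instance
  ∂DFJ = FJ − DJ + DF,
  ∂ABE = BE − AE + AB.
As a 27×18 matrix over Z this has rank 18, with invariant factors (1,1,1,1,1,1,1,1,1,1,1,1,1,1,1,1,1,2).

From H_k ≅ ker(∂_k) / im(∂_{k+1}) we obtain:

  H_0: rank C_0 − rank ∂_1 = 9 − 8 = 1, and the invariant factors of ∂_1 are all 1, so H_0 = Z.
  H_1: rank ker ∂_1 − rank ∂_2 = (27 − 8) − 18 = 1, and ∂_2 has invariant factor 2 > 1, so H_1 = Z ⊕ Z/2.
  H_2: rank ker ∂_2 − rank ∂_3 = (18 − 18) − 0 = 0, and there is no ∂_3, so H_2 = 0.

As a check, the Euler characteristic is 9 − 27 + 18 = 0, which agrees with 1 − 1 + 0 = 0.
(K is a triangulation of the Klein bottle.)

H_0 = Z,  H_1 = Z ⊕ Z/2,  H_2 = 0.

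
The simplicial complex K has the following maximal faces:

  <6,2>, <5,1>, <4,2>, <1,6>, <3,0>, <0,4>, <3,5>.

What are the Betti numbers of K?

Order the vertices as 0 < 1 < 2 < 3 < 4 < 5 < 6. Listing each simplex with vertices in this order, K has dimension 1 with simplices:

  0-simplices (7): [0], [1], [2], [3], [4], [5], [6]
  1-simplices (7): [0,3], [0,4], [1,5], [1,6], [2,4], [2,6], [3,5]

giving chain groups C_0 ≅ Z^7, C_1 ≅ Z^7.

∂_1: C_1 → C_0 is given by ∂[p,q] = [q] − [p]. For instance
  ∂[2,6] = [6] − [2].
This gives a 7×7 integer matrix of rank 6; reducing to Smith normal form yields diagonal entries (1,1,1,1,1,1).

Computing H_k = (kernel of ∂_k) / (image of ∂_{k+1}):

  H_0: rank C_0 − rank ∂_1 = 7 − 6 = 1, and the invariant factors of ∂_1 are all 1, so H_0 ≅ Z.
  H_1: rank ker ∂_1 − rank ∂_2 = (7 − 6) − 0 = 1, and there is no ∂_2, so H_1 ≅ Z.

Hence the Betti numbers are b_0 = 1, b_1 = 1.

b_0 = 1, b_1 = 1.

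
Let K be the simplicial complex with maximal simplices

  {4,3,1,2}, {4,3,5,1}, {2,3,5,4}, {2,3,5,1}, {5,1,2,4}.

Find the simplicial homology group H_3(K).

K has 5 vertices, 10 edges, 10 triangles, 5 3-simplices.
rank ∂_3 = 4, rank ∂_4 = 0 ⇒ b_3 = 5 − 4 − 0 = 1. So H_3 ≅ Z.

H_3 = Z.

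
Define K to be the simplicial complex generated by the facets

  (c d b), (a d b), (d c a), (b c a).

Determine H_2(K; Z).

H_2 ≅ Z.

Fix the vertex order a < b < c < d and write every simplex with vertices in increasing order. Then dim K = 2 and the simplices of K are:

  0-simplices (4): a, b, c, d
  1-simplices (6): ab, ac, ad, bc, bd, cd
  2-simplices (4): abc, abd, acd, bcd

giving chain groups C_0 ≅ Z^4, C_1 ≅ Z^6, C_2 ≅ Z^4.

∂_1: C_1 → C_0 sends each edge [p,q] (with p < q) to q − p.
The 4×6 boundary matrix has rank 3 and Smith normal form diag(1,1,1).

The boundary map ∂_2: C_2 → C_1 sends each 2-simplex [p,q,r] to [q,r] − [p,r] + [p,q]. For instance
  ∂abc = bc − ac + ab,
  ∂acd = cd − ad + ac.
As a 6×4 matrix over Z this has rank 3, with invariant factors (1,1,1).

Now H_k = ker ∂_k / im ∂_{k+1}, so:

  H_2: rank ker ∂_2 − rank ∂_3 = (4 − 3) − 0 = 1, and there is no ∂_3, so H_2 = Z.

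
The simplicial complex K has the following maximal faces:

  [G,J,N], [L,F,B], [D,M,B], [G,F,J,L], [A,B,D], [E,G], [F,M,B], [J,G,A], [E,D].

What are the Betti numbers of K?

Fix the vertex order A < B < D < E < F < G < J < L < M < N and write every simplex with vertices in increasing order. Then dim K = 3 and the simplices of K are:

  0-simplices (10): A, B, D, E, F, G, J, L, M, N
  1-simplices (20): AB, AD, AG, AJ, BD, BF, BL, BM, DE, DM, EG, FG, FJ, FL, FM, GJ, GL, GN, JL, JN
  2-simplices (10): ABD, AGJ, BDM, BFL, BFM, FGJ, FGL, FJL, GJL, GJN
  3-simplices (1): FGJL

giving chain groups C_0 ≅ Z^10, C_1 ≅ Z^20, C_2 ≅ Z^10, C_3 ≅ Z^1.

∂_1: C_1 → C_0 sends each edge [p,q] (with p < q) to q − p. For instance
  ∂AB = B − A.
The 10×20 boundary matrix has rank 9 and Smith normal form diag(1,1,1,1,1,1,1,1,1).

∂_2: C_2 → C_1 maps a triangle to the signed sum of its edges. For instance
  ∂BFL = FL − BL + BF,
  ∂ABD = BD − AD + AB.
This gives a 20×10 integer matrix of rank 9; reducing to Smith normal form yields diagonal entries (1,1,1,1,1,1,1,1,1).

∂_3: C_3 → C_2 sends each 3-simplex σ to the alternating sum Σ_i (−1)^i (σ with its i-th vertex removed). For instance
  ∂FGJL = GJL − FJL + FGL − FGJ.
The resulting 10×1 matrix has rank 1, and its Smith normal form has invariant factors (1).

Now H_k = ker ∂_k / im ∂_{k+1}, so:

  H_0: rank C_0 − rank ∂_1 = 10 − 9 = 1, and the invariant factors of ∂_1 are all 1, so H_0 ≅ Z.
  H_1: rank ker ∂_1 − rank ∂_2 = (20 − 9) − 9 = 2, and the invariant factors of ∂_2 are all 1, so H_1 ≅ Z^2.
  H_2: rank ker ∂_2 − rank ∂_3 = (10 − 9) − 1 = 0, and the invariant factors of ∂_3 are all 1, so H_2 ≅ 0.
  H_3: rank ker ∂_3 − rank ∂_4 = (1 − 1) − 0 = 0, and there is no ∂_4, so H_3 ≅ 0.

As a check, the Euler characteristic is 10 − 20 + 10 − 1 = -1, which agrees with 1 − 2 + 0 − 0 = -1.

Hence the Betti numbers are b_0 = 1, b_1 = 2, b_2 = 0, b_3 = 0.

b_0 = 1, b_1 = 2, b_2 = 0, b_3 = 0.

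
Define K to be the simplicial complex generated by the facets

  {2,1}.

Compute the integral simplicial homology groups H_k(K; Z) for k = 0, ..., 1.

K has 2 vertices, 1 edge.
rank ∂_0 = 0, rank ∂_1 = 1 ⇒ b_0 = 2 − 0 − 1 = 1; all invariant factors of ∂_1 are 1 so no torsion. So H_0 = Z.
rank ∂_1 = 1, rank ∂_2 = 0 ⇒ b_1 = 1 − 1 − 0 = 0. So H_1 = 0.

H_0 = Z,  H_1 = 0.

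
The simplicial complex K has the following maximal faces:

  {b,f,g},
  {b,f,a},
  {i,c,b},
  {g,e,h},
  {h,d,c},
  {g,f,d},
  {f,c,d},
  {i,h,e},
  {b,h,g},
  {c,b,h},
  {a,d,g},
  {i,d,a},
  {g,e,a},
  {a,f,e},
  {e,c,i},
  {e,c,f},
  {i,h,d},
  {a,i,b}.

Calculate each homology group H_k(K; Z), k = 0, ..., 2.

We work with the vertex ordering a < b < c < d < e < f < g < h < i. The simplices of K, each written with vertices in increasing order, are:

  0-simplices (9): a, b, c, d, e, f, g, h, i
  1-simplices (27): ab, ad, ae, af, ag, ai, bc, bf, bg, bh, bi, cd, ce, cf, ch, ci, df, dg, dh, di, ef, eg, eh, ei, fg, gh, hi
  2-simplices (18): abf, abi, adg, adi, aef, aeg, bch, bci, bfg, bgh, cdf, cdh, cef, cei, dfg, dhi, egh, ehi

Hence C_0 ≅ Z^9, C_1 ≅ Z^27, C_2 ≅ Z^18.

Boundary ∂_1: C_1 → C_0 is given by ∂[p,q] = [q] − [p].
The resulting 9×27 matrix has rank 8, and its Smith normal form has invariant factors (1,1,1,1,1,1,1,1).

The boundary map ∂_2: C_2 → C_1 sends each 2-simplex [p,q,r] to [q,r] − [p,r] + [p,q]. For instance
  ∂bgh = gh − bh + bg,
  ∂egh = gh − eh + eg.
This gives a 27×18 integer matrix of rank 18; reducing to Smith normal form yields diagonal entries (1,1,1,1,1,1,1,1,1,1,1,1,1,1,1,1,1,2).

Now H_k = ker ∂_k / im ∂_{k+1}, so:

  H_0: rank C_0 − rank ∂_1 = 9 − 8 = 1, and the invariant factors of ∂_1 are all 1, so H_0 = Z.
  H_1: rank ker ∂_1 − rank ∂_2 = (27 − 8) − 18 = 1, and ∂_2 has invariant factor 2 > 1, so H_1 = Z ⊕ Z/2Z.
  H_2: rank ker ∂_2 − rank ∂_3 = (18 − 18) − 0 = 0, and there is no ∂_3, so H_2 = 0.

(K is a triangulation of the Klein bottle.)

H_0 = Z,  H_1 = Z ⊕ Z/2Z,  H_2 = 0.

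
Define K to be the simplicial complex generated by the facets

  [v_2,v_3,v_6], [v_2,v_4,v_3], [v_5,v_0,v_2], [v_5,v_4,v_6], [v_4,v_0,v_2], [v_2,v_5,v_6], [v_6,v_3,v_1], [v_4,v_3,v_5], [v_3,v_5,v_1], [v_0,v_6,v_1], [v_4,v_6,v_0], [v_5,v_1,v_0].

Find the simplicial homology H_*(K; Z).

Take the total order v_0 < v_1 < v_2 < v_3 < v_4 < v_5 < v_6 on the vertex set. Then K (dimension 2) consists of the simplices:

  0-simplices (7): [v_0], [v_1], [v_2], [v_3], [v_4], [v_5], [v_6]
  1-simplices (18): (18 of them)
  2-simplices (12): (12 of them)

giving chain groups C_0 ≅ Z^7, C_1 ≅ Z^18, C_2 ≅ Z^12.

Boundary ∂_1: C_1 → C_0 is given by ∂[p,q] = [q] − [p]. For instance
  ∂[v_3,v_4] = [v_4] − [v_3].
This gives a 7×18 integer matrix of rank 6; reducing to Smith normal form yields diagonal entries (1,1,1,1,1,1).

The boundary map ∂_2: C_2 → C_1 acts by ∂[p,q,r] = [q,r] − [p,r] + [p,q]. For instance
  ∂[v_0,v_1,v_6] = [v_1,v_6] − [v_0,v_6] + [v_0,v_1],
  ∂[v_1,v_3,v_5] = [v_3,v_5] − [v_1,v_5] + [v_1,v_3].
This gives a 18×12 integer matrix of rank 12; reducing to Smith normal form yields diagonal entries (1,1,1,1,1,1,1,1,1,1,1,2).

Reading off H_k = ker ∂_k / im ∂_{k+1}:

  H_0: rank C_0 − rank ∂_1 = 7 − 6 = 1, and the invariant factors of ∂_1 are all 1, so H_0 = Z.
  H_1: rank ker ∂_1 − rank ∂_2 = (18 − 6) − 12 = 0, and ∂_2 has invariant factor 2 > 1, so H_1 = Z/2.
  H_2: rank ker ∂_2 − rank ∂_3 = (12 − 12) − 0 = 0, and there is no ∂_3, so H_2 = 0.

(K is a triangulation of the real projective plane RP^2.)

H_0 ≅ Z,  H_1 ≅ Z/2,  H_2 = 0.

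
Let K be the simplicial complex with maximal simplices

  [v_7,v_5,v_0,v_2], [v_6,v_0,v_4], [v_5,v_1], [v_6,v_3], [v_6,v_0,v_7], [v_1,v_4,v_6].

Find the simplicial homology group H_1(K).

Fix the vertex order v_0 < v_1 < v_2 < v_3 < v_4 < v_5 < v_6 < v_7 and write every simplex with vertices in increasing order. Then dim K = 3 and the simplices of K are:

  0-simplices (8): [v_0], [v_1], [v_2], [v_3], [v_4], [v_5], [v_6], [v_7]
  1-simplices (14): [v_0,v_2], [v_0,v_4], [v_0,v_5], [v_0,v_6], [v_0,v_7], [v_1,v_4], [v_1,v_5], [v_1,v_6], [v_2,v_5], [v_2,v_7], [v_3,v_6], [v_4,v_6], [v_5,v_7], [v_6,v_7]
  2-simplices (7): [v_0,v_2,v_5], [v_0,v_2,v_7], [v_0,v_4,v_6], [v_0,v_5,v_7], [v_0,v_6,v_7], [v_1,v_4,v_6], [v_2,v_5,v_7]
  3-simplices (1): [v_0,v_2,v_5,v_7]

giving chain groups C_0 ≅ Z^8, C_1 ≅ Z^14, C_2 ≅ Z^7, C_3 ≅ Z^1.

∂_1: C_1 → C_0 maps an edge to its endpoints' difference, ∂[p,q] = q − p.
The 8×14 boundary matrix has rank 7 and Smith normal form diag(1,1,1,1,1,1,1).

Boundary ∂_2: C_2 → C_1 acts by ∂[p,q,r] = [q,r] − [p,r] + [p,q]. For instance
  ∂[v_2,v_5,v_7] = [v_5,v_7] − [v_2,v_7] + [v_2,v_5],
  ∂[v_0,v_4,v_6] = [v_4,v_6] − [v_0,v_6] + [v_0,v_4].
This gives a 14×7 integer matrix of rank 6; reducing to Smith normal form yields diagonal entries (1,1,1,1,1,1).

∂_3: C_3 → C_2 sends each 3-simplex σ to the alternating sum Σ_i (−1)^i (σ with its i-th vertex removed). For instance
  ∂[v_0,v_2,v_5,v_7] = [v_2,v_5,v_7] − [v_0,v_5,v_7] + [v_0,v_2,v_7] − [v_0,v_2,v_5].
The resulting 7×1 matrix has rank 1, and its Smith normal form has invariant factors (1).

From H_k ≅ ker(∂_k) / im(∂_{k+1}) we obtain:

  H_1: rank ker ∂_1 − rank ∂_2 = (14 − 7) − 6 = 1, and the invariant factors of ∂_2 are all 1, so H_1 ≅ Z.

H_1 = Z.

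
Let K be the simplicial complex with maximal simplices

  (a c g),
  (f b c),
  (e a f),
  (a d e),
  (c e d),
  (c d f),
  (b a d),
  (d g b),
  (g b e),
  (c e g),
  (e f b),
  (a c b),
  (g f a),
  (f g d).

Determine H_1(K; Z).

H_1 = Z^2.

Order the vertices as a < b < c < d < e < f < g. Listing each simplex with vertices in this order, K has dimension 2 with simplices:

  0-simplices (7): a, b, c, d, e, f, g
  1-simplices (21): ab, ac, ad, ae, af, ag, bc, bd, be, bf, bg, cd, ce, cf, cg, de, df, dg, ef, eg, fg
  2-simplices (14): abc, abd, acg, ade, aef, afg, bcf, bdg, bef, beg, cde, cdf, ceg, dfg

so the chain groups are C_0 ≅ Z^7, C_1 ≅ Z^21, C_2 ≅ Z^14.

The boundary map ∂_1: C_1 → C_0 sends each edge [p,q] (with p < q) to q − p. For instance
  ∂ad = d − a.
The resulting 7×21 matrix has rank 6, and its Smith normal form has invariant factors (1,1,1,1,1,1).

∂_2: C_2 → C_1 acts by ∂[p,q,r] = [q,r] − [p,r] + [p,q]. For instance
  ∂beg = eg − bg + be,
  ∂aef = ef − af + ae.
The 21×14 boundary matrix has rank 13 and Smith normal form diag(1,1,1,1,1,1,1,1,1,1,1,1,1).

From H_k ≅ ker(∂_k) / im(∂_{k+1}) we obtain:

  H_1: rank ker ∂_1 − rank ∂_2 = (21 − 6) − 13 = 2, and the invariant factors of ∂_2 are all 1, so H_1 ≅ Z^2.

(K is a triangulation of the torus T^2.)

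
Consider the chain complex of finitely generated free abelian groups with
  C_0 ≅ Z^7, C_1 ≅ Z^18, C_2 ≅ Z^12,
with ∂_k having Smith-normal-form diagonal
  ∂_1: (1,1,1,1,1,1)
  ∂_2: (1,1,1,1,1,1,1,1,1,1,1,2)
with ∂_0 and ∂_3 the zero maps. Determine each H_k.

H_0: b_0 = 7 − 0 − 6 = 1; torsion from ∂_1 factors > 1: none. So H_0 ≅ Z.
H_1: b_1 = 18 − 6 − 12 = 0; torsion from ∂_2 factors > 1: [2]. So H_1 ≅ Z_2.
H_2: b_2 = 12 − 12 − 0 = 0; torsion from ∂_3 factors > 1: none. So H_2 ≅ 0.

H_0 ≅ Z,  H_1 ≅ Z_2,  H_2 = 0.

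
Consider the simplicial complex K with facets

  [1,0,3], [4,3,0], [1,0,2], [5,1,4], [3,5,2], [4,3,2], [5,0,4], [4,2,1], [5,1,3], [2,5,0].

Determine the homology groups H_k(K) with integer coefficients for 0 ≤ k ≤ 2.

H_0 = Z,  H_1 = Z/2,  H_2 = 0.

Take the total order 0 < 1 < 2 < 3 < 4 < 5 on the vertex set. Then K (dimension 2) consists of the simplices:

  0-simplices (6): [0], [1], [2], [3], [4], [5]
  1-simplices (15): [0,1], [0,2], [0,3], [0,4], [0,5], [1,2], [1,3], [1,4], [1,5], [2,3], [2,4], [2,5], [3,4], [3,5], [4,5]
  2-simplices (10): [0,1,2], [0,1,3], [0,2,5], [0,3,4], [0,4,5], [1,2,4], [1,3,5], [1,4,5], [2,3,4], [2,3,5]

Hence C_0 ≅ Z^6, C_1 ≅ Z^15, C_2 ≅ Z^10.

∂_1: C_1 → C_0 is given by ∂[p,q] = [q] − [p]. For instance
  ∂[1,3] = [3] − [1].
This gives a 6×15 integer matrix of rank 5; reducing to Smith normal form yields diagonal entries (1,1,1,1,1).

Boundary ∂_2: C_2 → C_1 acts by ∂[p,q,r] = [q,r] − [p,r] + [p,q]. For instance
  ∂[2,3,4] = [3,4] − [2,4] + [2,3],
  ∂[0,2,5] = [2,5] − [0,5] + [0,2].
This gives a 15×10 integer matrix of rank 10; reducing to Smith normal form yields diagonal entries (1,1,1,1,1,1,1,1,1,2).

Computing H_k = (kernel of ∂_k) / (image of ∂_{k+1}):

  H_0: rank C_0 − rank ∂_1 = 6 − 5 = 1, and the invariant factors of ∂_1 are all 1, so H_0 ≅ Z.
  H_1: rank ker ∂_1 − rank ∂_2 = (15 − 5) − 10 = 0, and ∂_2 has invariant factor 2 > 1, so H_1 ≅ Z/2.
  H_2: rank ker ∂_2 − rank ∂_3 = (10 − 10) − 0 = 0, and there is no ∂_3, so H_2 ≅ 0.

As a check, the Euler characteristic is 6 − 15 + 10 = 1, which agrees with 1 − 0 + 0 = 1.
(K is a triangulation of the real projective plane RP^2.)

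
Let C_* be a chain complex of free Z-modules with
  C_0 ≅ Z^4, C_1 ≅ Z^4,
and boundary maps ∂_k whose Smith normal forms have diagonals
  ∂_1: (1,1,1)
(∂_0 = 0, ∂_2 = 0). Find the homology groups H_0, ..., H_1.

H_0: b_0 = 4 − 0 − 3 = 1; torsion from ∂_1 factors > 1: none. So H_0 = Z.
H_1: b_1 = 4 − 3 − 0 = 1; torsion from ∂_2 factors > 1: none. So H_1 = Z.

H_0 = Z,  H_1 = Z.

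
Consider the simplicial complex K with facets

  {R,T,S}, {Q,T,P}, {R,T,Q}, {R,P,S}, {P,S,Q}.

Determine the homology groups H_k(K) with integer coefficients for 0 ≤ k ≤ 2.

H_0 ≅ Z,  H_1 ≅ Z,  H_2 = 0.

Take the total order P < Q < R < S < T on the vertex set. Then K (dimension 2) consists of the simplices:

  0-simplices (5): P, Q, R, S, T
  1-simplices (10): PQ, PR, PS, PT, QR, QS, QT, RS, RT, ST
  2-simplices (5): PQS, PQT, PRS, QRT, RST

so the chain groups are C_0 ≅ Z^5, C_1 ≅ Z^10, C_2 ≅ Z^5.

The boundary map ∂_1: C_1 → C_0 sends each edge [p,q] (with p < q) to q − p. For instance
  ∂QT = T − Q.
As a 5×10 matrix over Z this has rank 4, with invariant factors (1,1,1,1).

The boundary map ∂_2: C_2 → C_1 maps a triangle to the signed sum of its edges. For instance
  ∂PQS = QS − PS + PQ,
  ∂RST = ST − RT + RS.
As a 10×5 matrix over Z this has rank 5, with invariant factors (1,1,1,1,1).

Reading off H_k = ker ∂_k / im ∂_{k+1}:

  H_0: rank C_0 − rank ∂_1 = 5 − 4 = 1, and the invariant factors of ∂_1 are all 1, so H_0 ≅ Z.
  H_1: rank ker ∂_1 − rank ∂_2 = (10 − 4) − 5 = 1, and the invariant factors of ∂_2 are all 1, so H_1 ≅ Z.
  H_2: rank ker ∂_2 − rank ∂_3 = (5 − 5) − 0 = 0, and there is no ∂_3, so H_2 ≅ 0.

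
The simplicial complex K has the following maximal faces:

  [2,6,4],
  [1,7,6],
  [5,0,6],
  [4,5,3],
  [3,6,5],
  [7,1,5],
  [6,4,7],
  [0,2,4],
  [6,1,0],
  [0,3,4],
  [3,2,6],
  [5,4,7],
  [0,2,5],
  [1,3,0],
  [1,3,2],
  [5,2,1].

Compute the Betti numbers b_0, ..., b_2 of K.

Take the total order 0 < 1 < 2 < 3 < 4 < 5 < 6 < 7 on the vertex set. Then K (dimension 2) consists of the simplices:

  0-simplices (8): [0], [1], [2], [3], [4], [5], [6], [7]
  1-simplices (24): (24 of them)
  2-simplices (16): [0,1,3], [0,1,6], [0,2,4], [0,2,5], [0,3,4], [0,5,6], [1,2,3], [1,2,5], [1,5,7], [1,6,7], [2,3,6], [2,4,6], [3,4,5], [3,5,6], [4,5,7], [4,6,7]

Hence C_0 ≅ Z^8, C_1 ≅ Z^24, C_2 ≅ Z^16.

∂_1: C_1 → C_0 maps an edge to its endpoints' difference, ∂[p,q] = q − p. For instance
  ∂[1,6] = [6] − [1].
As a 8×24 matrix over Z this has rank 7, with invariant factors (1,1,1,1,1,1,1).

Boundary ∂_2: C_2 → C_1 acts by ∂[p,q,r] = [q,r] − [p,r] + [p,q]. For instance
  ∂[3,4,5] = [4,5] − [3,5] + [3,4],
  ∂[0,5,6] = [5,6] − [0,6] + [0,5].
The 24×16 boundary matrix has rank 15 and Smith normal form diag(1,1,1,1,1,1,1,1,1,1,1,1,1,1,1).

Computing H_k = (kernel of ∂_k) / (image of ∂_{k+1}):

  H_0: rank C_0 − rank ∂_1 = 8 − 7 = 1, and the invariant factors of ∂_1 are all 1, so H_0 ≅ Z.
  H_1: rank ker ∂_1 − rank ∂_2 = (24 − 7) − 15 = 2, and the invariant factors of ∂_2 are all 1, so H_1 ≅ Z^2.
  H_2: rank ker ∂_2 − rank ∂_3 = (16 − 15) − 0 = 1, and there is no ∂_3, so H_2 ≅ Z.

(K is a triangulation of the torus T^2.)

Hence the Betti numbers are b_0 = 1, b_1 = 2, b_2 = 1.

b_0 = 1, b_1 = 2, b_2 = 1.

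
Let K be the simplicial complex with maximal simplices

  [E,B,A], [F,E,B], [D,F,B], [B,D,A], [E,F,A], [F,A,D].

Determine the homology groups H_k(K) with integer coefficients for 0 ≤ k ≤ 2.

H_0 = Z,  H_1 = 0,  H_2 = Z.

Order the vertices as A < B < D < E < F. Listing each simplex with vertices in this order, K has dimension 2 with simplices:

  0-simplices (5): A, B, D, E, F
  1-simplices (9): AB, AD, AE, AF, BD, BE, BF, DF, EF
  2-simplices (6): ABD, ABE, ADF, AEF, BDF, BEF

so the chain groups are C_0 ≅ Z^5, C_1 ≅ Z^9, C_2 ≅ Z^6.

The boundary map ∂_1: C_1 → C_0 is given by ∂[p,q] = [q] − [p]. For instance
  ∂AF = F − A.
As a 5×9 matrix over Z this has rank 4, with invariant factors (1,1,1,1).

The boundary map ∂_2: C_2 → C_1 acts by ∂[p,q,r] = [q,r] − [p,r] + [p,q]. For instance
  ∂BDF = DF − BF + BD,
  ∂ABD = BD − AD + AB.
As a 9×6 matrix over Z this has rank 5, with invariant factors (1,1,1,1,1).

Computing H_k = (kernel of ∂_k) / (image of ∂_{k+1}):

  H_0: rank C_0 − rank ∂_1 = 5 − 4 = 1, and the invariant factors of ∂_1 are all 1, so H_0 = Z.
  H_1: rank ker ∂_1 − rank ∂_2 = (9 − 4) − 5 = 0, and the invariant factors of ∂_2 are all 1, so H_1 = 0.
  H_2: rank ker ∂_2 − rank ∂_3 = (6 − 5) − 0 = 1, and there is no ∂_3, so H_2 = Z.

As a check, the Euler characteristic is 5 − 9 + 6 = 2, which agrees with 1 − 0 + 1 = 2.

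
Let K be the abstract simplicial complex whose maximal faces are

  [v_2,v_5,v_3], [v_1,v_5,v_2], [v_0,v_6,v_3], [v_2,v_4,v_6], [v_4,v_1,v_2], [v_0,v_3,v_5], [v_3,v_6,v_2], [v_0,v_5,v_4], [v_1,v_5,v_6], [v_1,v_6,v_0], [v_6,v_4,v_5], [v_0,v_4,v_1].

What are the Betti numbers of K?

b_0 = 1, b_1 = 0, b_2 = 0.

We work with the vertex ordering v_0 < v_1 < v_2 < v_3 < v_4 < v_5 < v_6. The simplices of K, each written with vertices in increasing order, are:

  0-simplices (7): [v_0], [v_1], [v_2], [v_3], [v_4], [v_5], [v_6]
  1-simplices (18): (18 of them)
  2-simplices (12): (12 of them)

giving chain groups C_0 ≅ Z^7, C_1 ≅ Z^18, C_2 ≅ Z^12.

Boundary ∂_1: C_1 → C_0 maps an edge to its endpoints' difference, ∂[p,q] = q − p. For instance
  ∂[v_4,v_5] = [v_5] − [v_4].
As a 7×18 matrix over Z this has rank 6, with invariant factors (1,1,1,1,1,1).

∂_2: C_2 → C_1 sends each 2-simplex [p,q,r] to [q,r] − [p,r] + [p,q]. For instance
  ∂[v_0,v_1,v_6] = [v_1,v_6] − [v_0,v_6] + [v_0,v_1],
  ∂[v_1,v_2,v_5] = [v_2,v_5] − [v_1,v_5] + [v_1,v_2].
The 18×12 boundary matrix has rank 12 and Smith normal form diag(1,1,1,1,1,1,1,1,1,1,1,2).

Computing H_k = (kernel of ∂_k) / (image of ∂_{k+1}):

  H_0: rank C_0 − rank ∂_1 = 7 − 6 = 1, and the invariant factors of ∂_1 are all 1, so H_0 = Z.
  H_1: rank ker ∂_1 − rank ∂_2 = (18 − 6) − 12 = 0, and ∂_2 has invariant factor 2 > 1, so H_1 = Z/2.
  H_2: rank ker ∂_2 − rank ∂_3 = (12 − 12) − 0 = 0, and there is no ∂_3, so H_2 = 0.

(K is a triangulation of the real projective plane RP^2.)

Hence the Betti numbers are b_0 = 1, b_1 = 0, b_2 = 0.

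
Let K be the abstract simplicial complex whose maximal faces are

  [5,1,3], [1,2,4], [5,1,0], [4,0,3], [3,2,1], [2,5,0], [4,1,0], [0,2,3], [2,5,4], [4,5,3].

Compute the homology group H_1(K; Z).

We work with the vertex ordering 0 < 1 < 2 < 3 < 4 < 5. The simplices of K, each written with vertices in increasing order, are:

  0-simplices (6): [0], [1], [2], [3], [4], [5]
  1-simplices (15): [0,1], [0,2], [0,3], [0,4], [0,5], [1,2], [1,3], [1,4], [1,5], [2,3], [2,4], [2,5], [3,4], [3,5], [4,5]
  2-simplices (10): [0,1,4], [0,1,5], [0,2,3], [0,2,5], [0,3,4], [1,2,3], [1,2,4], [1,3,5], [2,4,5], [3,4,5]

giving chain groups C_0 ≅ Z^6, C_1 ≅ Z^15, C_2 ≅ Z^10.

Boundary ∂_1: C_1 → C_0 sends each edge [p,q] (with p < q) to q − p.
As a 6×15 matrix over Z this has rank 5, with invariant factors (1,1,1,1,1).

∂_2: C_2 → C_1 maps a triangle to the signed sum of its edges. For instance
  ∂[0,2,5] = [2,5] − [0,5] + [0,2],
  ∂[3,4,5] = [4,5] − [3,5] + [3,4].
This gives a 15×10 integer matrix of rank 10; reducing to Smith normal form yields diagonal entries (1,1,1,1,1,1,1,1,1,2).

From H_k ≅ ker(∂_k) / im(∂_{k+1}) we obtain:

  H_1: rank ker ∂_1 − rank ∂_2 = (15 − 5) − 10 = 0, and ∂_2 has invariant factor 2 > 1, so H_1 = Z/2.

H_1 ≅ Z/2.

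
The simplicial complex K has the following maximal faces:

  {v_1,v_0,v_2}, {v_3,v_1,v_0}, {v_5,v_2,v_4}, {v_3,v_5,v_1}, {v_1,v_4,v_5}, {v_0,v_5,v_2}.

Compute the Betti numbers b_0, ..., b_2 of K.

Fix the vertex order v_0 < v_1 < v_2 < v_3 < v_4 < v_5 and write every simplex with vertices in increasing order. Then dim K = 2 and the simplices of K are:

  0-simplices (6): [v_0], [v_1], [v_2], [v_3], [v_4], [v_5]
  1-simplices (12): [v_0,v_1], [v_0,v_2], [v_0,v_3], [v_0,v_5], [v_1,v_2], [v_1,v_3], [v_1,v_4], [v_1,v_5], [v_2,v_4], [v_2,v_5], [v_3,v_5], [v_4,v_5]
  2-simplices (6): [v_0,v_1,v_2], [v_0,v_1,v_3], [v_0,v_2,v_5], [v_1,v_3,v_5], [v_1,v_4,v_5], [v_2,v_4,v_5]

Hence C_0 ≅ Z^6, C_1 ≅ Z^12, C_2 ≅ Z^6.

∂_1: C_1 → C_0 sends each edge [p,q] (with p < q) to q − p.
The resulting 6×12 matrix has rank 5, and its Smith normal form has invariant factors (1,1,1,1,1).

∂_2: C_2 → C_1 sends each 2-simplex [p,q,r] to [q,r] − [p,r] + [p,q]. For instance
  ∂[v_1,v_3,v_5] = [v_3,v_5] − [v_1,v_5] + [v_1,v_3],
  ∂[v_0,v_1,v_2] = [v_1,v_2] − [v_0,v_2] + [v_0,v_1].
As a 12×6 matrix over Z this has rank 6, with invariant factors (1,1,1,1,1,1).

Computing H_k = (kernel of ∂_k) / (image of ∂_{k+1}):

  H_0: rank C_0 − rank ∂_1 = 6 − 5 = 1, and the invariant factors of ∂_1 are all 1, so H_0 ≅ Z.
  H_1: rank ker ∂_1 − rank ∂_2 = (12 − 5) − 6 = 1, and the invariant factors of ∂_2 are all 1, so H_1 ≅ Z.
  H_2: rank ker ∂_2 − rank ∂_3 = (6 − 6) − 0 = 0, and there is no ∂_3, so H_2 ≅ 0.

Hence the Betti numbers are b_0 = 1, b_1 = 1, b_2 = 0.

b_0 = 1, b_1 = 1, b_2 = 0.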